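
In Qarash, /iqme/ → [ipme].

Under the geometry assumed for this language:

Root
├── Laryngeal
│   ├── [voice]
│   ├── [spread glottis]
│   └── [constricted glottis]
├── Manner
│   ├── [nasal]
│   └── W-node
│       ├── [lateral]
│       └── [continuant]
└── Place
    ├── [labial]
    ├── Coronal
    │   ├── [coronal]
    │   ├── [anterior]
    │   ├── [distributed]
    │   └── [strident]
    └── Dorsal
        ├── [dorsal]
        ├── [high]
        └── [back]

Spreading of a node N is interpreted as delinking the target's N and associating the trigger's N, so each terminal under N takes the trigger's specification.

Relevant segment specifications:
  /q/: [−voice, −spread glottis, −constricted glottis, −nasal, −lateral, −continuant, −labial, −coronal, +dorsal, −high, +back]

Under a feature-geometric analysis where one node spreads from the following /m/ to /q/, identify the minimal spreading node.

The alternation /q/ → [p] changes [labial], [dorsal], [high], [back] and nothing else.
These terminals are all dominated by Place, and no proper subconstituent of Place covers them all; Place is their lowest common ancestor.
Delinking /q/'s Place and associating /m/'s Place gives precisely the feature bundle of [p].
Since [voice], [nasal] are preserved even though /m/ disagrees there, no node above Place spread.

Place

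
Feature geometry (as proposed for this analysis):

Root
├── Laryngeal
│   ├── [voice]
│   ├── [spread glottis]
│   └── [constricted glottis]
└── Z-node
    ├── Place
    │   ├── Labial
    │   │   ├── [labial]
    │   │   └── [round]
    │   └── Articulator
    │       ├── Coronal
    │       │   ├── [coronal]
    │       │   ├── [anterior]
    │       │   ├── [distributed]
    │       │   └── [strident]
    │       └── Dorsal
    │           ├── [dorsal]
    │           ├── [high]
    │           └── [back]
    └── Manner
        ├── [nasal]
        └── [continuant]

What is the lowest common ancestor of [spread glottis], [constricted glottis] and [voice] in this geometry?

[spread glottis] lies under Laryngeal (below Laryngeal).
[constricted glottis] lies under Laryngeal (below Laryngeal).
[voice] lies under Laryngeal (below Laryngeal).
Laryngeal is the lowest common ancestor — every listed feature sits under it, and no single subconstituent of Laryngeal covers them all.

Laryngeal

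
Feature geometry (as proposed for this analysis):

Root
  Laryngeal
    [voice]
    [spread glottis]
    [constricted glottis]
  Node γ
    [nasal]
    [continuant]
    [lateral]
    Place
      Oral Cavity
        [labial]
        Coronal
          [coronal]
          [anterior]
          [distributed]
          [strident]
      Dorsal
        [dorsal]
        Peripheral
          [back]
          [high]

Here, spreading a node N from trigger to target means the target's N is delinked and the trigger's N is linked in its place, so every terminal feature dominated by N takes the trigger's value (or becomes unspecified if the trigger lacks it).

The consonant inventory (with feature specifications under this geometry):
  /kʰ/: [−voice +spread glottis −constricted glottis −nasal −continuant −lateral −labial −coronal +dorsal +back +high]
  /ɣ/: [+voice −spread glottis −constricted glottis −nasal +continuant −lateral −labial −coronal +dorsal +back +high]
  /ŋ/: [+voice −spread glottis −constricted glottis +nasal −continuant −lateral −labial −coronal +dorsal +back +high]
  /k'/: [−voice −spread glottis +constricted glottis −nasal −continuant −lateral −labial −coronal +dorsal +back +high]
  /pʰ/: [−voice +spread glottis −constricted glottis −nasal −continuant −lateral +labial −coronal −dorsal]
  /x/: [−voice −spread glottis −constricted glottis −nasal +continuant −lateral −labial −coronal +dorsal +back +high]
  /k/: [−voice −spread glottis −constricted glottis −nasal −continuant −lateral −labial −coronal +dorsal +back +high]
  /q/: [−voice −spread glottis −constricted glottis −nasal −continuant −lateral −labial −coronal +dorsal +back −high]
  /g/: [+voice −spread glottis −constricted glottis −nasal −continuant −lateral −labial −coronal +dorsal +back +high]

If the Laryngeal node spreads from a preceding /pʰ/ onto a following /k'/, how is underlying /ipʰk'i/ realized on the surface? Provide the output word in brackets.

[ipʰkʰi]

Laryngeal immediately or transitively dominates [voice], [spread glottis], [constricted glottis].
After delinking /k'/'s Laryngeal and linking /pʰ/'s, the affected terminals become [−voice], [+spread glottis], [−constricted glottis]; [nasal], [continuant], [lateral], … (outside Laryngeal) are retained from /k'/.
This feature bundle is that of [kʰ], so /ipʰk'i/ surfaces as [ipʰkʰi].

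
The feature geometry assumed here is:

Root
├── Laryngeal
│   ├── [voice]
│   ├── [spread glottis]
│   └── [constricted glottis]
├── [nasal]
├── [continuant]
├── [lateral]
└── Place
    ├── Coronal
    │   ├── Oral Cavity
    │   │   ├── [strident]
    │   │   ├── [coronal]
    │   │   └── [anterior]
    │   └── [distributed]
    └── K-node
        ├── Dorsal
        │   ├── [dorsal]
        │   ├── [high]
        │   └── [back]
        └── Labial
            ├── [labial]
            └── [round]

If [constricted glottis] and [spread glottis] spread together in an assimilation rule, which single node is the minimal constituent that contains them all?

Laryngeal

[constricted glottis] is immediately dominated by Laryngeal.
[spread glottis] is immediately dominated by Laryngeal.
Laryngeal is the lowest common ancestor — every listed feature sits under it, and no single subconstituent of Laryngeal covers them all.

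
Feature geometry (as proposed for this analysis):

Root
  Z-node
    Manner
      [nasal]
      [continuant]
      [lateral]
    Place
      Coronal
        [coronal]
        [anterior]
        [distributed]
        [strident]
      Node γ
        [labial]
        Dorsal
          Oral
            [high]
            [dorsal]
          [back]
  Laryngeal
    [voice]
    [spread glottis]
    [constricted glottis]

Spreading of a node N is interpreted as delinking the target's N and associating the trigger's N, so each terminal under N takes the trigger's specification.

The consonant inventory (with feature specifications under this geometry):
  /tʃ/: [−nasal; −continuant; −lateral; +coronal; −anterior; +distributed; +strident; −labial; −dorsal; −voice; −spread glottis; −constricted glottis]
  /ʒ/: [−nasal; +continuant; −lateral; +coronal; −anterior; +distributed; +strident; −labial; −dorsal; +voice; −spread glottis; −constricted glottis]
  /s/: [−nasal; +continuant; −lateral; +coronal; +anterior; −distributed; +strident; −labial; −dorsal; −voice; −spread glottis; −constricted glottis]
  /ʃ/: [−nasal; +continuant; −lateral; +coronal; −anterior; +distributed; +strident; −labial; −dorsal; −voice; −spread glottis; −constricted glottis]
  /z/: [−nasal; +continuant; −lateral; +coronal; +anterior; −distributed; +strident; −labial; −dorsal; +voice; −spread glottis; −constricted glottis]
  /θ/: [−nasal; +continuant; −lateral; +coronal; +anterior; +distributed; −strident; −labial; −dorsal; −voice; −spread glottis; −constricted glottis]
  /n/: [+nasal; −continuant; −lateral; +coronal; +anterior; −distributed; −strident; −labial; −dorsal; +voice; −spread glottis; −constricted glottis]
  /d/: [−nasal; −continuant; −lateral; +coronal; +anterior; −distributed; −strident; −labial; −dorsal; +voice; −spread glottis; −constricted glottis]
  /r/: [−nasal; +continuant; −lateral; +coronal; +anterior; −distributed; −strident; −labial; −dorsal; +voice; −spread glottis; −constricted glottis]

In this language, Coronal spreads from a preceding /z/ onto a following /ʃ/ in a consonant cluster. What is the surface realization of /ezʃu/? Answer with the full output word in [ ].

Coronal immediately or transitively dominates [coronal], [anterior], [distributed], [strident].
Spreading Coronal from /z/ onto /ʃ/ replaces those values with /z/'s: [+coronal], [+anterior], [−distributed], [+strident]. Features outside Coronal ([nasal], [continuant], [lateral], …) stay as in /ʃ/.
Among the inventory, only /s/ has exactly this specification, giving the surface form [ezsu].

[ezsu]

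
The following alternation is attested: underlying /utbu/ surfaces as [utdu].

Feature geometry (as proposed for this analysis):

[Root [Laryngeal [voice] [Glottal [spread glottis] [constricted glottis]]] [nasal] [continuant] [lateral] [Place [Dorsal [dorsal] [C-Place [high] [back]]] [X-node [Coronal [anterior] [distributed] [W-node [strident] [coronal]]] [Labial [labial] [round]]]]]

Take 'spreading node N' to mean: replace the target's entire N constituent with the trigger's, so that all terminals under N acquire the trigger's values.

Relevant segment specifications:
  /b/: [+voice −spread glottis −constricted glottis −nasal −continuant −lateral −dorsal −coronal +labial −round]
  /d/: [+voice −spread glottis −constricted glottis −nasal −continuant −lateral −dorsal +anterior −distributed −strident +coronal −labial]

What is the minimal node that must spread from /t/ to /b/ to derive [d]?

Comparing /b/ with its surface form [d], the features that change are [labial], [round], [coronal], [anterior], [distributed], [strident].
Tracing each changed feature up the tree, the paths first meet at X-node; any lower node misses at least one of them.
Delinking /b/'s X-node and associating /t/'s X-node gives precisely the feature bundle of [d].
[voice], a feature on which the two segments disagree outside X-node, is unchanged — nothing dominating it spread, and X-node is the minimal sufficient constituent.

X-node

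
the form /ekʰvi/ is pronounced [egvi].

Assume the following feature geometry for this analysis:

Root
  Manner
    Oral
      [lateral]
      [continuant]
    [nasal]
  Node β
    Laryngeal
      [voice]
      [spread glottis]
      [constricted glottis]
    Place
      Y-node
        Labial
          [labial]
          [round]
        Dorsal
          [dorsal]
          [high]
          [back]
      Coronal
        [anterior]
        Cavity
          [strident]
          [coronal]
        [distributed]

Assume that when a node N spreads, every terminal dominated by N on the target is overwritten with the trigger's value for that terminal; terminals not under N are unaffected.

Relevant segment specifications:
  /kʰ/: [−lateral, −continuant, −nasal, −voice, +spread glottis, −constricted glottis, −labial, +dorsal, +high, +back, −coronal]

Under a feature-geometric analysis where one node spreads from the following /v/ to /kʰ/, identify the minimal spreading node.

The alternation /kʰ/ → [g] changes [voice], [spread glottis] and nothing else.
The smallest constituent containing every changed terminal is Laryngeal — each of its daughters lacks at least one of the affected features.
Spreading Laryngeal from /v/ overwrites each of those terminals with /v/'s values, yielding exactly [g].
Since [dorsal], [labial] are preserved even though /v/ disagrees there, no node above Laryngeal spread.

Laryngeal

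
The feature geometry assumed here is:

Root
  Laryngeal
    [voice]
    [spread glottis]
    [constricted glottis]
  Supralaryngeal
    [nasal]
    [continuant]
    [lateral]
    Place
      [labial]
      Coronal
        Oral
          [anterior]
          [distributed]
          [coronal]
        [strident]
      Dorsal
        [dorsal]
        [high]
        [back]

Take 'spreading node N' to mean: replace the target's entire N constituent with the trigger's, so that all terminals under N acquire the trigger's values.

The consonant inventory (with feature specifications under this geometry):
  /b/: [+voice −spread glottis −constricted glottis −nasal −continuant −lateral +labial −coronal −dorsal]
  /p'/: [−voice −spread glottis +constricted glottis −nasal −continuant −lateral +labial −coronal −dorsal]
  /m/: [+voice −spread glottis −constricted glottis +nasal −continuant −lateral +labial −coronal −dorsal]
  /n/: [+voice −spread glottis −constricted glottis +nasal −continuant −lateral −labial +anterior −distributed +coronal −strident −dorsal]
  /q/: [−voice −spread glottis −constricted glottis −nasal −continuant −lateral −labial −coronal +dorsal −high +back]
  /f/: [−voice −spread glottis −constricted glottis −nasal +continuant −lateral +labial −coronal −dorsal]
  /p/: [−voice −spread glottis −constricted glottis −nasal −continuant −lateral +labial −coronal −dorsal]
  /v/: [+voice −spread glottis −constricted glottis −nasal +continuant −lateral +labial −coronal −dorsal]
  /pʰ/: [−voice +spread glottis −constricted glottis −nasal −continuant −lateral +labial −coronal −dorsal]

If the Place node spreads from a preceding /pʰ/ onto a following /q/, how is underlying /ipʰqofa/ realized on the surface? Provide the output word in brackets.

The Place node dominates the terminals [labial], [anterior], [distributed], [coronal], [strident], [dorsal], [high], [back].
The target acquires /pʰ/'s values for everything under Place — [+labial], [−coronal], [−dorsal] — while keeping its own [voice], [spread glottis], [constricted glottis], ….
This feature bundle is that of [p], so /ipʰqofa/ surfaces as [ipʰpofa].

[ipʰpofa]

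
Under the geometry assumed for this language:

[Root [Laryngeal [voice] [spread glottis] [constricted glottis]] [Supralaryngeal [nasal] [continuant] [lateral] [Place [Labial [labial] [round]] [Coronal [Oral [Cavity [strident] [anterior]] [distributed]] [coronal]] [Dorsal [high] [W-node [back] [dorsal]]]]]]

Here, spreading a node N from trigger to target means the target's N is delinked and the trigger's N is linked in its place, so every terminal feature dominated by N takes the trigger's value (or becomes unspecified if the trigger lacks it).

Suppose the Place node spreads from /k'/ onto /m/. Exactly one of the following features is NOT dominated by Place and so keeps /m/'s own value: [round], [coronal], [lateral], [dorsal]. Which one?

[lateral]

Under this geometry, Place contains [labial], [round], [strident], [anterior], [distributed], [coronal], [high], [back], [dorsal].
Spreading Place replaces [dorsal], [round], [coronal] with the trigger's values, since each sits inside the Place constituent.
[lateral] is not within the Place subtree (it hangs from Supralaryngeal), so /m/'s [lateral] value survives.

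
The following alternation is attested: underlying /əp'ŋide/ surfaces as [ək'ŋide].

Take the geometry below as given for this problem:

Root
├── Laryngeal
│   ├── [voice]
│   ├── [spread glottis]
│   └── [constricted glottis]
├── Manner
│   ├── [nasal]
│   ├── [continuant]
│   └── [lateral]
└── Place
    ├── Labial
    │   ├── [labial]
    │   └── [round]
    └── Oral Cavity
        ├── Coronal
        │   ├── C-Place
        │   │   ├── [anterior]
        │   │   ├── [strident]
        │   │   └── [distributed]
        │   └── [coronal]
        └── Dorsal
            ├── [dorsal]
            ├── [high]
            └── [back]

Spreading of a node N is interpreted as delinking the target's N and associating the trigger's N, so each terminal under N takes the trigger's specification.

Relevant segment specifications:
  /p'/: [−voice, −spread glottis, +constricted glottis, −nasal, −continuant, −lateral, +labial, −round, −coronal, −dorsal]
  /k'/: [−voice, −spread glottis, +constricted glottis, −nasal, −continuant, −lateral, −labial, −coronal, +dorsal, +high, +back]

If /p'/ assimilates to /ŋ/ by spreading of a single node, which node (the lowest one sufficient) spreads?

Place

Feature comparison: [labial], [round], [dorsal], [high], [back] differ between /p'/ and [k']; the remaining terminals match.
Tracing each changed feature up the tree, the paths first meet at Place; any lower node misses at least one of them.
If Place spreads, every terminal under it takes /ŋ/'s value, producing [k'] as observed.
[constricted glottis], [voice] — on which /ŋ/ differs from /p'/ — are unchanged, so Root cannot have spread; the constituent is no larger than Place.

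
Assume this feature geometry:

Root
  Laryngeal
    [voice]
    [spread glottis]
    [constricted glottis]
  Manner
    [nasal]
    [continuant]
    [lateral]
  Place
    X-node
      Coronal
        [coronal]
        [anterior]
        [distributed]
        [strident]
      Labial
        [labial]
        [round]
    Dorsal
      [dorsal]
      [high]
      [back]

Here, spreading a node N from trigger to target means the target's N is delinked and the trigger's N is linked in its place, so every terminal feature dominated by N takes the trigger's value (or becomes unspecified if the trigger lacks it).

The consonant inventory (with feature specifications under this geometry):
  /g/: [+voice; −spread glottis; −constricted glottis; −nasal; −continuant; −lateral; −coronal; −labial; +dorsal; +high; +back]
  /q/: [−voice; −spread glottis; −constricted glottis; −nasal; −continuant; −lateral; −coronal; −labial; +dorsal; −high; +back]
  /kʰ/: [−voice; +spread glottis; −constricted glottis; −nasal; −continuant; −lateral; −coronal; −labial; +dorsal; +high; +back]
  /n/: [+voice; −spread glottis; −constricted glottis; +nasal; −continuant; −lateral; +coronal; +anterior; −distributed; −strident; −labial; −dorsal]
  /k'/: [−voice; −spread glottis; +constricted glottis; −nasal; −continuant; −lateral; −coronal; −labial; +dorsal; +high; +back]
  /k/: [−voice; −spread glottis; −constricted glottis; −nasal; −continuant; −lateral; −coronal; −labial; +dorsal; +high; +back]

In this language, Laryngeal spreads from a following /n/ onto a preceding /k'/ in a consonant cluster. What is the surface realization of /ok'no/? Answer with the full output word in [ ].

Terminals under Laryngeal in this geometry: [voice], [spread glottis], [constricted glottis].
Spreading Laryngeal from /n/ onto /k'/ replaces those values with /n/'s: [+voice], [−spread glottis], [−constricted glottis]. Features outside Laryngeal ([nasal], [continuant], [lateral], …) stay as in /k'/.
This feature bundle is that of [g], so /ok'no/ surfaces as [ogno].

[ogno]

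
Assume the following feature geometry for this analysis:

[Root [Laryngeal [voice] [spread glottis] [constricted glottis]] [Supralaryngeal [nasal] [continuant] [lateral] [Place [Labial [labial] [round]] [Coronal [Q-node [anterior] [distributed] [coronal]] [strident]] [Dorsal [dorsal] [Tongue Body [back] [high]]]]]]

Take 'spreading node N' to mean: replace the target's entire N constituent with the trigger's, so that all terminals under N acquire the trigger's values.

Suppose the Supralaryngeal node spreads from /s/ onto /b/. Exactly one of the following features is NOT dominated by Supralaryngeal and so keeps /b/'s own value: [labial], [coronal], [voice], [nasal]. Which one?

The terminals dominated by Supralaryngeal are [nasal], [continuant], [lateral], [labial], [round], [anterior], [distributed], [coronal], [strident], [dorsal], [back], [high].
Spreading Supralaryngeal replaces [coronal], [labial], [nasal] with the trigger's values, since each sits inside the Supralaryngeal constituent.
[voice] attaches under Laryngeal, not under Supralaryngeal, so /b/ retains its own value for [voice].

[voice]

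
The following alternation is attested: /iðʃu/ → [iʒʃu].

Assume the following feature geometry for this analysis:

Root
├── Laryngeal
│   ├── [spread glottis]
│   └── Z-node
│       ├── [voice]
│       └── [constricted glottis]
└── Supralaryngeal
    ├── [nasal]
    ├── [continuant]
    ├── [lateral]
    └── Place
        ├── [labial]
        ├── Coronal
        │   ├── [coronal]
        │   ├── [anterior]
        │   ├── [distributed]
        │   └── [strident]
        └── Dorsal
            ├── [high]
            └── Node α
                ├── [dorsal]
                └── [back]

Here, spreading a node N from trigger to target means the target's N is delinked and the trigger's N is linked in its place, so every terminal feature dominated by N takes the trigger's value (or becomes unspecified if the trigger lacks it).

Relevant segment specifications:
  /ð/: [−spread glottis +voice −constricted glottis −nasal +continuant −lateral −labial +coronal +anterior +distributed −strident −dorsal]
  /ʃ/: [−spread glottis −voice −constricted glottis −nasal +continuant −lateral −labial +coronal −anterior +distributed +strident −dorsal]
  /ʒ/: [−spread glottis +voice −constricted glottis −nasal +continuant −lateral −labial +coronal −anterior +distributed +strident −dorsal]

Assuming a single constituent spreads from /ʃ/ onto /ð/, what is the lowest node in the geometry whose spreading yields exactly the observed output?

Feature comparison: [anterior], [strident] differ between /ð/ and [ʒ]; the remaining terminals match.
Tracing each changed feature up the tree, the paths first meet at Coronal; any lower node misses at least one of them.
Spreading Coronal from /ʃ/ overwrites each of those terminals with /ʃ/'s values, yielding exactly [ʒ].
[voice], a feature on which the two segments disagree outside Coronal, is unchanged — nothing dominating it spread, and Coronal is the minimal sufficient constituent.

Coronal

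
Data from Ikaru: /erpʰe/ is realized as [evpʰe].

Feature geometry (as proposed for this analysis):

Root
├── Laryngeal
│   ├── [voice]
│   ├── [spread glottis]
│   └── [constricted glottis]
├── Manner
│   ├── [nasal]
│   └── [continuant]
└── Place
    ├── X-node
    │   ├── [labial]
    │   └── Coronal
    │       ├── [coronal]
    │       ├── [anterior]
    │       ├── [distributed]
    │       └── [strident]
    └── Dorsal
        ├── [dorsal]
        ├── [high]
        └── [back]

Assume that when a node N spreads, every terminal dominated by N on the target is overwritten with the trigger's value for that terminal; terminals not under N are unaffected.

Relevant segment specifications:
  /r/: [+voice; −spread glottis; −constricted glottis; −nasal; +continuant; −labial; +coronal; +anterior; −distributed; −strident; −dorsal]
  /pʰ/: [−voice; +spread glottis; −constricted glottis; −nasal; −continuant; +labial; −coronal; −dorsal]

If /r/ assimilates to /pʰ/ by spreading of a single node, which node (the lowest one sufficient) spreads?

/r/ and [v] differ in [labial], [coronal], [anterior], [distributed], [strident]; every other specified feature is identical.
In this geometry the lowest node dominating all of them is X-node: every daughter of X-node dominates only a proper subset, so no lower node suffices.
Spreading X-node from /pʰ/ overwrites each of those terminals with /pʰ/'s values, yielding exactly [v].
[voice], [spread glottis] stay as in /r/ although /pʰ/ differs there, so no node dominating them spread; among the remaining candidates X-node is the lowest that derives the output.

X-node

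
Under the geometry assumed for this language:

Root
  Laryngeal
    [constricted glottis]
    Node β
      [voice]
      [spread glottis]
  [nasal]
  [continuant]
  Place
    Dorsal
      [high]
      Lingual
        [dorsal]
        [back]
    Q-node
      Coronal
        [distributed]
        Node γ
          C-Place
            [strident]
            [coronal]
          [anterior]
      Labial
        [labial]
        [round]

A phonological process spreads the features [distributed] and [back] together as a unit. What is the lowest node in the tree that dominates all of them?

Place

[distributed] is immediately dominated by Coronal.
[back] is immediately dominated by Lingual.
The lowest node appearing on every path is Place; each proper daughter of Place fails to dominate at least one of the listed features.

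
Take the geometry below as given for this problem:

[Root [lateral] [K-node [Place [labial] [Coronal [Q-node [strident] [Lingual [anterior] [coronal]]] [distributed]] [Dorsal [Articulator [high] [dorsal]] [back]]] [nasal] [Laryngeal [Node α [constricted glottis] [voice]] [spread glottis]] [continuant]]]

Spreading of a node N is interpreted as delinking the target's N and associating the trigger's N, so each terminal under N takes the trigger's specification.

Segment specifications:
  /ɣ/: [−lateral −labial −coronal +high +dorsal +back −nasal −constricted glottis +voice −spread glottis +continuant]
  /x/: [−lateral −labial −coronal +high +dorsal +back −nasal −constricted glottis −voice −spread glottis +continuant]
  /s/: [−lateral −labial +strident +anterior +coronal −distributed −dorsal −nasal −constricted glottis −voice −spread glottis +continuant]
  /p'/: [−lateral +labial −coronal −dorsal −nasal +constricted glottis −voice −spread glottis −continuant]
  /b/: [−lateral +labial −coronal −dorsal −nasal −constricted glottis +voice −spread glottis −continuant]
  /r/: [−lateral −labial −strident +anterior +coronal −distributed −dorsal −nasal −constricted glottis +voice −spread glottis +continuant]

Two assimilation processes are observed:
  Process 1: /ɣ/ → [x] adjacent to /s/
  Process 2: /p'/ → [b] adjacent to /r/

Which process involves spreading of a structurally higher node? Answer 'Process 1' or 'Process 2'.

Process 2

In Process 1, [voice] changes, so the minimal spreading node is [voice] at depth 4.
Process 2: the features that change are [voice], [constricted glottis]; the minimal node is Node α (depth 3).
Node α is closer to Root than [voice], so Process 2 spreads the higher node.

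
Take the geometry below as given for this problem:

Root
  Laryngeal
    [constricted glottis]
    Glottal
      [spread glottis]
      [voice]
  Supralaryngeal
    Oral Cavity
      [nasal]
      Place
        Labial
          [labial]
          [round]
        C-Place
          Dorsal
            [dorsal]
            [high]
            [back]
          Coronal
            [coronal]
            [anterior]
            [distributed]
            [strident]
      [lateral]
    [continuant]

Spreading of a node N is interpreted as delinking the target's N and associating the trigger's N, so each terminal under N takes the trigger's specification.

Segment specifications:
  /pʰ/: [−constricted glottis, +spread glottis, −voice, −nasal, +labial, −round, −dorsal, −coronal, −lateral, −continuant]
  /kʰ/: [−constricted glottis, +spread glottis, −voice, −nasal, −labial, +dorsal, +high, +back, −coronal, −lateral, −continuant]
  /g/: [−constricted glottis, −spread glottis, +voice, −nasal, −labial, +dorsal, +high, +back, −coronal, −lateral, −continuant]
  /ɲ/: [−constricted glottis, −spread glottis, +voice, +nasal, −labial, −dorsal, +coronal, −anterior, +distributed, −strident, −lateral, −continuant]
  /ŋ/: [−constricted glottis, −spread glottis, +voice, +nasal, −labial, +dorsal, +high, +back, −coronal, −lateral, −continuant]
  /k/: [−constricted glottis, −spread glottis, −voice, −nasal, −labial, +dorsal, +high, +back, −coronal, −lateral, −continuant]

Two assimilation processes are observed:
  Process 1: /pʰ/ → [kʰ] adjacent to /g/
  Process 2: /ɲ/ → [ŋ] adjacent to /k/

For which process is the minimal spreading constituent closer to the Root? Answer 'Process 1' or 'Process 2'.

Process 1

In Process 1, [labial], [round], [dorsal], [high], [back] change, so the minimal spreading node is Place at depth 3.
Process 2 alters [coronal], [anterior], [distributed], [strident], [dorsal], [high], [back]; the lowest common ancestor is C-Place (depth 4 from Root).
Place (depth 3) sits above C-Place (depth 4), making Process 1 the one with the higher spreading node.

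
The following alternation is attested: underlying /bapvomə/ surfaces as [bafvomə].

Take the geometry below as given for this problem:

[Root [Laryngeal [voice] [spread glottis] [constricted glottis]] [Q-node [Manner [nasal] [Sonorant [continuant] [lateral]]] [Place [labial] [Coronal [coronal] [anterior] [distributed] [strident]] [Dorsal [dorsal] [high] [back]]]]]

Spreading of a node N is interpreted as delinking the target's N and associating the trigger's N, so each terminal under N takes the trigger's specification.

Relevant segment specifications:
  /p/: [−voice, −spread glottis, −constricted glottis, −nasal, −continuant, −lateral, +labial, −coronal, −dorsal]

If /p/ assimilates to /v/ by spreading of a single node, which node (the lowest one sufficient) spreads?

[continuant]

The alternation /p/ → [f] changes [continuant] and nothing else.
Only a single terminal changes, and /v/ supplies the new value, so [continuant] itself is the minimal spreading constituent.
[voice], a feature on which the two segments disagree outside [continuant], is unchanged — nothing dominating it spread, and [continuant] is the minimal sufficient constituent.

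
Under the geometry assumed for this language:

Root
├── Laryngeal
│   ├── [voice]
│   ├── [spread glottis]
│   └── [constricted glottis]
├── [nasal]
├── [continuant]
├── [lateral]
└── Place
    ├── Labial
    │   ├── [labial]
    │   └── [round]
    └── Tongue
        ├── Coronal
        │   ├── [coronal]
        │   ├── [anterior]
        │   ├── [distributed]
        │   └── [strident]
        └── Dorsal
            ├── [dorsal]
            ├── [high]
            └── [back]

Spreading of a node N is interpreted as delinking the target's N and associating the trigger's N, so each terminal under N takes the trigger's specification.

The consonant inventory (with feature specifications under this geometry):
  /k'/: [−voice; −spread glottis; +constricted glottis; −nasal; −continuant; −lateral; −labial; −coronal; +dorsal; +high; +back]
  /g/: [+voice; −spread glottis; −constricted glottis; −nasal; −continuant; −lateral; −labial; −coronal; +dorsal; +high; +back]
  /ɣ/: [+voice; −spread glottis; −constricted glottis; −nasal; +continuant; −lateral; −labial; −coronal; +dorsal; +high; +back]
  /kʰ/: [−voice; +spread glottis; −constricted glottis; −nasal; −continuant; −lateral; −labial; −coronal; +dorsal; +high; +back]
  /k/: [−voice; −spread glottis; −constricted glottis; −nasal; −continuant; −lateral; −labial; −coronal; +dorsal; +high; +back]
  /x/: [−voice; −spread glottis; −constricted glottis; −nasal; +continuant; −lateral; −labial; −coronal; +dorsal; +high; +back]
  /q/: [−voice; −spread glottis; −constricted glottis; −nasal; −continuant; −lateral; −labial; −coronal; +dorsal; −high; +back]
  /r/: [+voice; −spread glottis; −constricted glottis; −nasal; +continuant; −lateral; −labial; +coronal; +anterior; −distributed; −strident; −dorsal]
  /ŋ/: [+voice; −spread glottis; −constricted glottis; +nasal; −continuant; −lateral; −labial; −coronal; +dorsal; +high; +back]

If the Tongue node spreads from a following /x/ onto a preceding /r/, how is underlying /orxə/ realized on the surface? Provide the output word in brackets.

[oɣxə]

The Tongue node dominates the terminals [coronal], [anterior], [distributed], [strident], [dorsal], [high], [back].
Spreading Tongue from /x/ onto /r/ replaces those values with /x/'s: [−coronal], [+dorsal], [+high], [+back]. Features outside Tongue ([voice], [spread glottis], [constricted glottis], …) stay as in /r/.
This feature bundle is that of [ɣ], so /orxə/ surfaces as [oɣxə].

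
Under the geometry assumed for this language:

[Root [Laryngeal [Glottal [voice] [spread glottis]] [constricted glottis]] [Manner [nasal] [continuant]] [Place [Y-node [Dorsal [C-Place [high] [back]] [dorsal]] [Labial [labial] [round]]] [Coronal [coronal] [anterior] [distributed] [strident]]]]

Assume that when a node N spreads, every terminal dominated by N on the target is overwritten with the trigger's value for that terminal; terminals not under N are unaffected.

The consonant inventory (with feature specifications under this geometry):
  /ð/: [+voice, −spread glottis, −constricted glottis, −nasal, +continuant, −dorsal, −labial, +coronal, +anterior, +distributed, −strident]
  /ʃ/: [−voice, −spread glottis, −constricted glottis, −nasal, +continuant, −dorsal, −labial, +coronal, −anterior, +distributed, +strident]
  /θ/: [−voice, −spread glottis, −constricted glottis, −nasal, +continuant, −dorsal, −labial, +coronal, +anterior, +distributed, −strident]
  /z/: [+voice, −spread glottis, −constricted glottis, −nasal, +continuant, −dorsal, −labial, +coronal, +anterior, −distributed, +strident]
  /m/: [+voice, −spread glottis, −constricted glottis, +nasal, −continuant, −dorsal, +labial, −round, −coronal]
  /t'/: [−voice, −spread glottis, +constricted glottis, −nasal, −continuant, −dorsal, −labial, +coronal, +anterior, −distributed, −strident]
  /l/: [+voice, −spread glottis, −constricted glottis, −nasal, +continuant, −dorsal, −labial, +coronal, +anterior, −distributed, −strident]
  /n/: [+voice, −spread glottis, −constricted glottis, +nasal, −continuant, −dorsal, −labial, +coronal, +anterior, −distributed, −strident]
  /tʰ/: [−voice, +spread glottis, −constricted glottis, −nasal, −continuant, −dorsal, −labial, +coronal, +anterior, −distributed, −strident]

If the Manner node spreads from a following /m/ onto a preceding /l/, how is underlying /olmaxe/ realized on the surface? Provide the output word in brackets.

[onmaxe]

Manner immediately or transitively dominates [nasal], [continuant].
After delinking /l/'s Manner and linking /m/'s, the affected terminals become [+nasal], [−continuant]; [voice], [spread glottis], [constricted glottis], … (outside Manner) are retained from /l/.
This feature bundle is that of [n], so /olmaxe/ surfaces as [onmaxe].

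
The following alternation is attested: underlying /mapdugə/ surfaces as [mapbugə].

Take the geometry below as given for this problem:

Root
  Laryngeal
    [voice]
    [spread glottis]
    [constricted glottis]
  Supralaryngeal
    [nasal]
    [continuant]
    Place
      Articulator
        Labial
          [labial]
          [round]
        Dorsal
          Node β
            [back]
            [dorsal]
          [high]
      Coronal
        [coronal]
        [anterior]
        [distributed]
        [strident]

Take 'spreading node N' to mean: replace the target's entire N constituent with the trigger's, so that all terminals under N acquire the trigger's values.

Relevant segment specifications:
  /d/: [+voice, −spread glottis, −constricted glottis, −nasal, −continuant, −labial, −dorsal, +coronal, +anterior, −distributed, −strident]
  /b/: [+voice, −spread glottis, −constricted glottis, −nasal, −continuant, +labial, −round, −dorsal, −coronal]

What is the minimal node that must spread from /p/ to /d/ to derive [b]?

Place

Comparing /d/ with its surface form [b], the features that change are [labial], [round], [coronal], [anterior], [distributed], [strident].
In this geometry the lowest node dominating all of them is Place: every daughter of Place dominates only a proper subset, so no lower node suffices.
Delinking /d/'s Place and associating /p/'s Place gives precisely the feature bundle of [b].
[voice] stays as in /d/ although /p/ differs there, so no node dominating it spread; among the remaining candidates Place is the lowest that derives the output.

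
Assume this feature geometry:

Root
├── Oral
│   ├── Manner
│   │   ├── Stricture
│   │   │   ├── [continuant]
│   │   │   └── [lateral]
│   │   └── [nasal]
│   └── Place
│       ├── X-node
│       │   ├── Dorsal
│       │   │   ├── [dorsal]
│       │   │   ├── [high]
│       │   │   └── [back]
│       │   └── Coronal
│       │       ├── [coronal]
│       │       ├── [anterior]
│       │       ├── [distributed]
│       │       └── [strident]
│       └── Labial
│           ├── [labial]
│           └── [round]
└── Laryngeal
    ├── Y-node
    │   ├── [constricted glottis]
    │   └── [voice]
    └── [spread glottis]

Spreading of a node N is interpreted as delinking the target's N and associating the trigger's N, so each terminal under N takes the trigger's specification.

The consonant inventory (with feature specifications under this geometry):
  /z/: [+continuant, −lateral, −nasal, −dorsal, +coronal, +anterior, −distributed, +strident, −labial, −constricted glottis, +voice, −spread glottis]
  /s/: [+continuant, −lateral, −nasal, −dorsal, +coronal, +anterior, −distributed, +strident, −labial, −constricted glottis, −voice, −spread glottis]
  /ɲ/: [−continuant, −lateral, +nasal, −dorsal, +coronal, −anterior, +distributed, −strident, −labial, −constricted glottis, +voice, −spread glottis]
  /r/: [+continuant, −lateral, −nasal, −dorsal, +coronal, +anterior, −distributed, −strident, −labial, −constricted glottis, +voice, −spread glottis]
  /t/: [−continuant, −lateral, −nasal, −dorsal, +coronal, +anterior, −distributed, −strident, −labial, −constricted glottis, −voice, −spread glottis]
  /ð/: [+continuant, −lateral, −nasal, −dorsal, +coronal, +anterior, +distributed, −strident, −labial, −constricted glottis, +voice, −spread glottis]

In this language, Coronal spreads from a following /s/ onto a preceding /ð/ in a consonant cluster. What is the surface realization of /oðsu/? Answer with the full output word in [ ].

Terminals under Coronal in this geometry: [coronal], [anterior], [distributed], [strident].
After delinking /ð/'s Coronal and linking /s/'s, the affected terminals become [+coronal], [+anterior], [−distributed], [+strident]; [continuant], [lateral], [nasal], … (outside Coronal) are retained from /ð/.
Among the inventory, only /z/ has exactly this specification, giving the surface form [ozsu].

[ozsu]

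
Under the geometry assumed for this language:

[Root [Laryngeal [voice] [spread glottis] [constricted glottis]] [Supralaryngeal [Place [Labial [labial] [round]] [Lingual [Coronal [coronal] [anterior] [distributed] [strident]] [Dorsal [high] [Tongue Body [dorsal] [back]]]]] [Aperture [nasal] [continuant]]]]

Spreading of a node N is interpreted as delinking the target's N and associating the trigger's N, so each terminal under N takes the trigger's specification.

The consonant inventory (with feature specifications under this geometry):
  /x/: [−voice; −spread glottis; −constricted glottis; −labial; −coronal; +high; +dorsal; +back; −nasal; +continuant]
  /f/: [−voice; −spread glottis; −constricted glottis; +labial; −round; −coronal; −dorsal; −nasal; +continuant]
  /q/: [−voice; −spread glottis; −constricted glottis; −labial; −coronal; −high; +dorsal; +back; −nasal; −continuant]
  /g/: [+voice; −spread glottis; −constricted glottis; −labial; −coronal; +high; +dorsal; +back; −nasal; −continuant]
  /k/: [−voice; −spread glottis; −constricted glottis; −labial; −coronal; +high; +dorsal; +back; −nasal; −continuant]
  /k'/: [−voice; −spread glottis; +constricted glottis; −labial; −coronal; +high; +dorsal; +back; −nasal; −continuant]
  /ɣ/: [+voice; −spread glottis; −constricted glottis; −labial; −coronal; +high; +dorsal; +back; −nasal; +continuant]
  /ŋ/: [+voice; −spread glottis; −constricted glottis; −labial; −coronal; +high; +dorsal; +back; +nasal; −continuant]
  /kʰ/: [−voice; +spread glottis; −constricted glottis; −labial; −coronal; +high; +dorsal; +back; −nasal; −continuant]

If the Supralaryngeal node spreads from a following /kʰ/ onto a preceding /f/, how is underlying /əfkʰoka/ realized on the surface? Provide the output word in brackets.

The Supralaryngeal node dominates the terminals [labial], [round], [coronal], [anterior], [distributed], [strident], [high], [dorsal], [back], [nasal], [continuant].
Spreading Supralaryngeal from /kʰ/ onto /f/ replaces those values with /kʰ/'s: [−labial], [−coronal], [+high], [+dorsal], [+back], [−nasal], [−continuant]. Features outside Supralaryngeal ([voice], [spread glottis], [constricted glottis]) stay as in /f/.
Among the inventory, only /k/ has exactly this specification, giving the surface form [əkkʰoka].

[əkkʰoka]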